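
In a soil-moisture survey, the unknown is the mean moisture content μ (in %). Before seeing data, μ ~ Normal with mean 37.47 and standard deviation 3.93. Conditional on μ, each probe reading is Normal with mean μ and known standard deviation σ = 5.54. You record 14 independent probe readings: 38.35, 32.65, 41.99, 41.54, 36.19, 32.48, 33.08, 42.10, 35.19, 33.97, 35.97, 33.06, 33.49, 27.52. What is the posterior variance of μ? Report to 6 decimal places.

1.919765

For Normal data with known variance σ², a Normal(μ₀, σ₀²) prior on μ is conjugate. Posterior precision = 1/σ₀² + n/σ²; posterior mean is the precision-weighted average of μ₀ and x̄.
σ₀² = 3.93² = 15.4449, σ² = 5.54² = 30.6916; σ² + n·σ₀² = 30.6916 + 14·15.4449 = 246.9202.
Posterior precision = 1/σ₀² + n/σ² = 1/15.4449 + 14/30.6916 = (σ² + n·σ₀²)/(σ₀²σ²) = 246.9202/(15.4449·30.6916); posterior variance σₙ² = σ₀²σ²/(σ² + n·σ₀²) = 15.4449·30.6916/246.9202 = 1.919765.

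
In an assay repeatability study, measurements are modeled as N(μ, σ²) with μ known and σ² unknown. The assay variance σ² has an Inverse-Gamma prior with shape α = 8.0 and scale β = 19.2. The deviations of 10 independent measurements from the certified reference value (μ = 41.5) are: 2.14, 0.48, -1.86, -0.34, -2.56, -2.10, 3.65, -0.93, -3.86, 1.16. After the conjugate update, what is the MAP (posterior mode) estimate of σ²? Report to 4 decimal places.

With known mean μ and an Inverse-Gamma(α, β) prior on σ², the Normal likelihood is conjugate: posterior is Inv-Gamma(α + n/2, β + Σ(xᵢ−μ)²/2).
Σ(xᵢ−μ)² = (2.14)² + (0.48)² + (-1.86)² + (-0.34)² + (-2.56)² + (-2.10)² + (3.65)² + (-0.93)² + (-3.86)² + (1.16)² = 49.7814.
Posterior: Inv-Gamma(8.0 + 10/2, 19.2 + 49.7814/2) = Inv-Gamma(13.00, 44.09070).
Mode = β/(α+1) = 44.09070/14.00 = 3.1493.

3.1493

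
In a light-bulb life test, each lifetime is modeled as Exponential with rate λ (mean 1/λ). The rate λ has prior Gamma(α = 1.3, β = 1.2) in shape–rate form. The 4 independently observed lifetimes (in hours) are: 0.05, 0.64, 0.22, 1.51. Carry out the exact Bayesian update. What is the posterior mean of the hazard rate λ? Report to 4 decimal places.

With a Gamma(shape α, rate β) prior on the exponential rate λ, the posterior after n observations with total T = Σxᵢ is Gamma(α+n, β+T).
Sum of observations T = 2.42 hours; n = 4.
Posterior: Gamma(1.3+4, 1.2+2.42) = Gamma(5.3, 3.62).
Posterior mean of λ = α/β = 5.3/3.62 = 1.4641.

1.4641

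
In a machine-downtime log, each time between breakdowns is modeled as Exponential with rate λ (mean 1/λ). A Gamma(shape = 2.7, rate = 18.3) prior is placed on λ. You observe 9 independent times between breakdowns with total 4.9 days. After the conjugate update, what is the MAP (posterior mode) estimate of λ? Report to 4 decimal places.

0.4612

With a Gamma(shape α, rate β) prior on the exponential rate λ, the posterior after n observations with total T = Σxᵢ is Gamma(α+n, β+T).
Posterior: Gamma(2.7+9, 18.3+4.9) = Gamma(11.7, 23.2).
Mode = (α−1)/β = 0.4612.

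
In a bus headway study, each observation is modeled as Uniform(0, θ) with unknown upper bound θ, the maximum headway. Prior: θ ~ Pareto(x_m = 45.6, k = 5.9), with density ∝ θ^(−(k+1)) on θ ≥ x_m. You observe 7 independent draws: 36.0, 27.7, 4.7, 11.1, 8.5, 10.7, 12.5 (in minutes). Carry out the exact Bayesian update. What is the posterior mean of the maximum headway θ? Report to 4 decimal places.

A Pareto(scale x_m, shape k) prior on the upper bound θ of Uniform(0, θ) is conjugate: posterior is Pareto(max(x_m, max xᵢ), k + n).
Sample maximum = 36.0; prior scale x_m = 45.6 → posterior scale = max = 45.6.
Posterior shape = 5.9 + 7 = 12.9.
E[θ|data] = k·x_m/(k−1) = 12.9·45.6/11.9 = 49.4319.

49.4319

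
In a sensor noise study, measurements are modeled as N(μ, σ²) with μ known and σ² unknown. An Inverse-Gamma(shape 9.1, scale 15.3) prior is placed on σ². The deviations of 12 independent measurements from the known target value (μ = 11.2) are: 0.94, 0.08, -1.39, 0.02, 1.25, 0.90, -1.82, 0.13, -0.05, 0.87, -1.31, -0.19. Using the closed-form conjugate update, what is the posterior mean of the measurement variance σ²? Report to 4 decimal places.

With known mean μ and an Inverse-Gamma(α, β) prior on σ², the Normal likelihood is conjugate: posterior is Inv-Gamma(α + n/2, β + Σ(xᵢ−μ)²/2).
Σ(xᵢ−μ)² = (0.94)² + (0.08)² + (-1.39)² + (0.02)² + (1.25)² + (0.90)² + (-1.82)² + (0.13)² + (-0.05)² + (0.87)² + (-1.31)² + (-0.19)² = 11.0359.
Posterior: Inv-Gamma(9.1 + 12/2, 15.3 + 11.0359/2) = Inv-Gamma(15.10, 20.81795).
E[σ²|data] = β/(α−1) = 20.81795/14.10 = 1.4765.

1.4765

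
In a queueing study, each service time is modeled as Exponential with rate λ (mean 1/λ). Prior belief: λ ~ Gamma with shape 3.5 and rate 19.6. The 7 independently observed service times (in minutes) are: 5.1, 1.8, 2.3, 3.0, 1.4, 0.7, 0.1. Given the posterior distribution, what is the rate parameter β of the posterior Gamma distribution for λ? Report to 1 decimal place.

With a Gamma(shape α, rate β) prior on the exponential rate λ, the posterior after n observations with total T = Σxᵢ is Gamma(α+n, β+T).
Sum of observations T = 14.4 minutes; n = 7.
Posterior: Gamma(3.5+7, 19.6+14.4) = Gamma(10.5, 34.0).
Posterior β = 34.0.

34.0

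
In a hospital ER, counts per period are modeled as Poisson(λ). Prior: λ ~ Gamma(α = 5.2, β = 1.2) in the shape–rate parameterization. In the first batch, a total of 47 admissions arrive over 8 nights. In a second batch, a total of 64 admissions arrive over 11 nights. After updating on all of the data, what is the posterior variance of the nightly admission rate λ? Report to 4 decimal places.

With a Gamma(shape α, rate β) prior, the Poisson likelihood is conjugate: the posterior is Gamma(α + ΣXᵢ, β + n).
After batch 1: Gamma(α+S, β+n) = Gamma(5.2+47, 1.2+8) = Gamma(52.2, 9.2).
After batch 2: Gamma(α+S, β+n) = Gamma(52.2+64, 9.2+11) = Gamma(116.2, 20.2).
Var = α/β² = 116.2/20.2² = 0.2848.

0.2848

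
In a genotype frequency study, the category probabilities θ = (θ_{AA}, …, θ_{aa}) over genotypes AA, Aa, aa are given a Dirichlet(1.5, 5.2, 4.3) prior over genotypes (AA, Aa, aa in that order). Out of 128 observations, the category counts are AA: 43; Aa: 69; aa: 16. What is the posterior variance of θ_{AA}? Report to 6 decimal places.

0.001555

The Dirichlet prior is conjugate to the Multinomial likelihood: each posterior αⱼ = prior αⱼ + observed count nⱼ.
Posterior concentration: (44.5, 74.2, 20.3), total = 139.0.
Var[θ_j] = α_j(Σα−α_j)/((Σα)²(Σα+1)) = 44.5·94.5/(139.0²·140.0) = 0.001555.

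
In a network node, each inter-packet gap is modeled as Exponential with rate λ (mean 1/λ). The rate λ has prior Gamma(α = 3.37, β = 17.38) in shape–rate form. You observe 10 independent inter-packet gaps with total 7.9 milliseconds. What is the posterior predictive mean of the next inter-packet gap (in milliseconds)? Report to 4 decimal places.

With a Gamma(shape α, rate β) prior on the exponential rate λ, the posterior after n observations with total T = Σxᵢ is Gamma(α+n, β+T).
Posterior: Gamma(3.37+10, 17.38+7.9) = Gamma(13.37, 25.28).
The predictive distribution for the next observation is Lomax; its mean is β/(α−1) = 25.28/12.37 = 2.0437.

2.0437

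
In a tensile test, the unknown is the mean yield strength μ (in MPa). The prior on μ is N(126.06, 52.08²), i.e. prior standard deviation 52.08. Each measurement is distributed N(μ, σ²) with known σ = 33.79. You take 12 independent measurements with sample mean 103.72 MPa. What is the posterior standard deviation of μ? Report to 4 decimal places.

For Normal data with known variance σ², a Normal(μ₀, σ₀²) prior on μ is conjugate. Posterior precision = 1/σ₀² + n/σ²; posterior mean is the precision-weighted average of μ₀ and x̄.
σ₀² = 52.08² = 2712.3264, σ² = 33.79² = 1141.7641; σ² + n·σ₀² = 1141.7641 + 12·2712.3264 = 33689.6809.
Posterior precision = 1/σ₀² + n/σ² = 1/2712.3264 + 12/1141.7641 = (σ² + n·σ₀²)/(σ₀²σ²) = 33689.6809/(2712.3264·1141.7641); posterior variance σₙ² = σ₀²σ²/(σ² + n·σ₀²) = 2712.3264·1141.7641/33689.6809 = 91.922417.
Posterior SD = √σₙ² = √(2712.3264·1141.7641/33689.6809) = 9.5876.

9.5876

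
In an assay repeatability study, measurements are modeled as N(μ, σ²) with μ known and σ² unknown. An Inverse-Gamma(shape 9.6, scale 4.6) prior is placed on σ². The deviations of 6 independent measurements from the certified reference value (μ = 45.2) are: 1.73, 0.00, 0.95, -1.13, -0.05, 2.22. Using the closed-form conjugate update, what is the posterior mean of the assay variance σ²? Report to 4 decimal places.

0.8320

With known mean μ and an Inverse-Gamma(α, β) prior on σ², the Normal likelihood is conjugate: posterior is Inv-Gamma(α + n/2, β + Σ(xᵢ−μ)²/2).
Σ(xᵢ−μ)² = (1.73)² + (0.00)² + (0.95)² + (-1.13)² + (-0.05)² + (2.22)² = 10.1032.
Posterior: Inv-Gamma(9.6 + 6/2, 4.6 + 10.1032/2) = Inv-Gamma(12.60, 9.65160).
E[σ²|data] = β/(α−1) = 9.65160/11.60 = 0.8320.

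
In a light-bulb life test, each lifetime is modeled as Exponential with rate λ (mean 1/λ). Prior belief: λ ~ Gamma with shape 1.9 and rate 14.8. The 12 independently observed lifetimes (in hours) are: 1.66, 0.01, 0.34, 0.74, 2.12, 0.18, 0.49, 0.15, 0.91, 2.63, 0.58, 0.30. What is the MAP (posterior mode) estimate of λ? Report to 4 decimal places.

0.5179

With a Gamma(shape α, rate β) prior on the exponential rate λ, the posterior after n observations with total T = Σxᵢ is Gamma(α+n, β+T).
Sum of observations T = 10.11 hours; n = 12.
Posterior: Gamma(1.9+12, 14.8+10.11) = Gamma(13.9, 24.91).
Mode = (α−1)/β = 0.5179.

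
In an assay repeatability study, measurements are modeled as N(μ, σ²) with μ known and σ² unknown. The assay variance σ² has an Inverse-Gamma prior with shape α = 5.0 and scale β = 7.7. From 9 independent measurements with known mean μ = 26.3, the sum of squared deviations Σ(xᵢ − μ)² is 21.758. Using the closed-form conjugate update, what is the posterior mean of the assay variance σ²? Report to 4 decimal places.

2.1858

With known mean μ and an Inverse-Gamma(α, β) prior on σ², the Normal likelihood is conjugate: posterior is Inv-Gamma(α + n/2, β + Σ(xᵢ−μ)²/2).
Posterior: Inv-Gamma(5.0 + 9/2, 7.7 + 21.758/2) = Inv-Gamma(9.50, 18.5790).
E[σ²|data] = β/(α−1) = 18.5790/8.50 = 2.1858.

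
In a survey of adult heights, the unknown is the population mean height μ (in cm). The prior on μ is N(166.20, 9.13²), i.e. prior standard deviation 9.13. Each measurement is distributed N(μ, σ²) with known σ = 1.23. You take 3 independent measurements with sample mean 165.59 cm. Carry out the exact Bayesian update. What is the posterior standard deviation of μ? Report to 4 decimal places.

For Normal data with known variance σ², a Normal(μ₀, σ₀²) prior on μ is conjugate. Posterior precision = 1/σ₀² + n/σ²; posterior mean is the precision-weighted average of μ₀ and x̄.
σ₀² = 9.13² = 83.3569, σ² = 1.23² = 1.5129; σ² + n·σ₀² = 1.5129 + 3·83.3569 = 251.5836.
Posterior precision = 1/σ₀² + n/σ² = 1/83.3569 + 3/1.5129 = (σ² + n·σ₀²)/(σ₀²σ²) = 251.5836/(83.3569·1.5129); posterior variance σₙ² = σ₀²σ²/(σ² + n·σ₀²) = 83.3569·1.5129/251.5836 = 0.501267.
Posterior SD = √σₙ² = √(83.3569·1.5129/251.5836) = 0.7080.

0.7080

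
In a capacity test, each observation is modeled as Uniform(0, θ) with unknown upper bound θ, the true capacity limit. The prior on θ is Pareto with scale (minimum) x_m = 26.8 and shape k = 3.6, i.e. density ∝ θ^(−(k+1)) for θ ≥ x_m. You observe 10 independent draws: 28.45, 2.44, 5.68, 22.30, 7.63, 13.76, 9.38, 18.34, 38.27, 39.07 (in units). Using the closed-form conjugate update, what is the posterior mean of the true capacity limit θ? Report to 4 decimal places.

A Pareto(scale x_m, shape k) prior on the upper bound θ of Uniform(0, θ) is conjugate: posterior is Pareto(max(x_m, max xᵢ), k + n).
Sample maximum = 39.07; prior scale x_m = 26.8 → posterior scale = max = 39.07.
Posterior shape = 3.6 + 10 = 13.6.
E[θ|data] = k·x_m/(k−1) = 13.6·39.07/12.6 = 42.1708.

42.1708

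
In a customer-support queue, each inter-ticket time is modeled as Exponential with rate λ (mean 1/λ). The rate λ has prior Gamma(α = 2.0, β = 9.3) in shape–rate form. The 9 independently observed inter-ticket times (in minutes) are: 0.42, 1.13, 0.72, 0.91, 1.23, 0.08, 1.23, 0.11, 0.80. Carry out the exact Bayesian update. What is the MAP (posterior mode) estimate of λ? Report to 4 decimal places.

0.6277

With a Gamma(shape α, rate β) prior on the exponential rate λ, the posterior after n observations with total T = Σxᵢ is Gamma(α+n, β+T).
Sum of observations T = 6.63 minutes; n = 9.
Posterior: Gamma(2.0+9, 9.3+6.63) = Gamma(11.0, 15.93).
Mode = (α−1)/β = 0.6277.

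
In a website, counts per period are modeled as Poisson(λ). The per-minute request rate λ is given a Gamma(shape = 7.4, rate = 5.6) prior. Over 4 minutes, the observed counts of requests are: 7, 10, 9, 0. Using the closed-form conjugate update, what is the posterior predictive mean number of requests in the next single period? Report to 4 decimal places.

3.4792

With a Gamma(shape α, rate β) prior, the Poisson likelihood is conjugate: the posterior is Gamma(α + ΣXᵢ, β + n).
Sum of counts S = 26 over n = 4 minutes.
Posterior: Gamma(α+S, β+n) = Gamma(7.4+26, 5.6+4) = Gamma(33.4, 9.6).
The predictive distribution for one future period is NegBinom with mean α/β = 3.4792.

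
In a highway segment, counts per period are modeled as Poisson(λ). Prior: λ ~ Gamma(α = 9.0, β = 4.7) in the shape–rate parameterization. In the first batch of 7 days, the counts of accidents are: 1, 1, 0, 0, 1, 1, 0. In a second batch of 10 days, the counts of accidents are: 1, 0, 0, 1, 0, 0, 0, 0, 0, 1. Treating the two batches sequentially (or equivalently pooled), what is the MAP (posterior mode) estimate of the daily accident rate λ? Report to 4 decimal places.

0.6912

With a Gamma(shape α, rate β) prior, the Poisson likelihood is conjugate: the posterior is Gamma(α + ΣXᵢ, β + n).
Batch 1: sum of counts S = 4 over n = 7 days.
After batch 1: Gamma(α+S, β+n) = Gamma(9.0+4, 4.7+7) = Gamma(13.0, 11.7).
Batch 2: sum of counts S = 3 over n = 10 days.
After batch 2: Gamma(α+S, β+n) = Gamma(13.0+3, 11.7+10) = Gamma(16.0, 21.7).
Mode of Gamma(α,β) for α≥1 is (α−1)/β = 15.0/21.7 = 0.6912.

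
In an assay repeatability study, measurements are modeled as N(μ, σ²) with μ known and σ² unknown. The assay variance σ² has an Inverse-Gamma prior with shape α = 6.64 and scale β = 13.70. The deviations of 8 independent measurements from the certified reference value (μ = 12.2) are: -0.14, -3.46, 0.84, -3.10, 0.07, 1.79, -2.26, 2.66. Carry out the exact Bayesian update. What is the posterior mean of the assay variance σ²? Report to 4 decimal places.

With known mean μ and an Inverse-Gamma(α, β) prior on σ², the Normal likelihood is conjugate: posterior is Inv-Gamma(α + n/2, β + Σ(xᵢ−μ)²/2).
Σ(xᵢ−μ)² = (-0.14)² + (-3.46)² + (0.84)² + (-3.10)² + (0.07)² + (1.79)² + (-2.26)² + (2.66)² = 37.6990.
Posterior: Inv-Gamma(6.64 + 8/2, 13.70 + 37.6990/2) = Inv-Gamma(10.64, 32.54950).
E[σ²|data] = β/(α−1) = 32.54950/9.64 = 3.3765.

3.3765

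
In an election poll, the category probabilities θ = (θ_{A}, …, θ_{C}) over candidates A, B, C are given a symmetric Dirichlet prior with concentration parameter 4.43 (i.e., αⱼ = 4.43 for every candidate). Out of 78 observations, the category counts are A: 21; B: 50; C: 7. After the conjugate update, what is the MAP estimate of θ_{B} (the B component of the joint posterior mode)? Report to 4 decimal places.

0.6052

The Dirichlet prior is conjugate to the Multinomial likelihood: each posterior αⱼ = prior αⱼ + observed count nⱼ.
Posterior concentration: (25.43, 54.43, 11.43), total = 91.29.
Joint mode component: (α_{B}−1)/(Σα−K) = 53.43/88.29 = 0.6052.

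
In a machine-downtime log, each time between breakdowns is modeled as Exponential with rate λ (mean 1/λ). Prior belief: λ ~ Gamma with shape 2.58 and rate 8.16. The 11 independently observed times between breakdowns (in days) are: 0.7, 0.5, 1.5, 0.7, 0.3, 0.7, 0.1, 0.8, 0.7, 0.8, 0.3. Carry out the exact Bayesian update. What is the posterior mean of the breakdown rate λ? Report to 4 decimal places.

With a Gamma(shape α, rate β) prior on the exponential rate λ, the posterior after n observations with total T = Σxᵢ is Gamma(α+n, β+T).
Sum of observations T = 7.1 days; n = 11.
Posterior: Gamma(2.58+11, 8.16+7.1) = Gamma(13.58, 15.26).
Posterior mean of λ = α/β = 13.58/15.26 = 0.8899.

0.8899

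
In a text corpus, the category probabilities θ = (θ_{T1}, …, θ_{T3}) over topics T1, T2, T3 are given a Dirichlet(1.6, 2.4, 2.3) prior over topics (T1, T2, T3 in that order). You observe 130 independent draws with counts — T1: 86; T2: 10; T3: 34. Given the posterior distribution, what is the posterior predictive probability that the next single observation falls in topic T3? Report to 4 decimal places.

The Dirichlet prior is conjugate to the Multinomial likelihood: each posterior αⱼ = prior αⱼ + observed count nⱼ.
Posterior concentration: (87.6, 12.4, 36.3), total = 136.3.
P(next = T3 | data) = α_{T3}/Σα = 0.2663.

0.2663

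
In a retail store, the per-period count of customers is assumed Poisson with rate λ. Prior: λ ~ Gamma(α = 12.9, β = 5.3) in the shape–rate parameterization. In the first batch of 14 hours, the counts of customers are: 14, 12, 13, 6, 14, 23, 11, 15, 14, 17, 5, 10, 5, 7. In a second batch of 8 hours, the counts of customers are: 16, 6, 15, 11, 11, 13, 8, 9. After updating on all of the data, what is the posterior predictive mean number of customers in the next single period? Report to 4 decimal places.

With a Gamma(shape α, rate β) prior, the Poisson likelihood is conjugate: the posterior is Gamma(α + ΣXᵢ, β + n).
Batch 1: sum of counts S = 166 over n = 14 hours.
After batch 1: Gamma(α+S, β+n) = Gamma(12.9+166, 5.3+14) = Gamma(178.9, 19.3).
Batch 2: sum of counts S = 89 over n = 8 hours.
After batch 2: Gamma(α+S, β+n) = Gamma(178.9+89, 19.3+8) = Gamma(267.9, 27.3).
The predictive distribution for one future period is NegBinom with mean α/β = 9.8132.

9.8132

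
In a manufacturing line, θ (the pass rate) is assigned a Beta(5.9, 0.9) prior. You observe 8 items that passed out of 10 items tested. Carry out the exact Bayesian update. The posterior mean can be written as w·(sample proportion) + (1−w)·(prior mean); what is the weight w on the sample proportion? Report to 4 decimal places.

0.5952

The Beta prior is conjugate to a Binomial/Bernoulli likelihood; the update adds successes to α and failures to β.
Posterior mean = (α₀+k)/(α₀+β₀+n) = [n/(α₀+β₀+n)]·(k/n) + [(α₀+β₀)/(α₀+β₀+n)]·α₀/(α₀+β₀), so only n and the prior enter the weight.
The weight on the data is w = n/(α₀+β₀+n) = 10/(5.9+0.9+10) = 10/16.8 = 0.5952.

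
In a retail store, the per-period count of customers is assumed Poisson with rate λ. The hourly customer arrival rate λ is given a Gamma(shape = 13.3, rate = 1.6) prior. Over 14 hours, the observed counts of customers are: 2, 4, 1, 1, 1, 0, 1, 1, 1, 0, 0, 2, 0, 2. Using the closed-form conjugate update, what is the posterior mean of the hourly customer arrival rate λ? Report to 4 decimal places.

1.8782

With a Gamma(shape α, rate β) prior, the Poisson likelihood is conjugate: the posterior is Gamma(α + ΣXᵢ, β + n).
Sum of counts S = 16 over n = 14 hours.
Posterior: Gamma(α+S, β+n) = Gamma(13.3+16, 1.6+14) = Gamma(29.3, 15.6).
Posterior mean = α/β = 29.3/15.6 = 1.8782.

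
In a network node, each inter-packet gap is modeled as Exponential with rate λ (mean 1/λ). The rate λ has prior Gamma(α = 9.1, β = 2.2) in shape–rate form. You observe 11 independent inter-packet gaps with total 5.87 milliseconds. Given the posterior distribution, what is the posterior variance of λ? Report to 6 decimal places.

0.308638

With a Gamma(shape α, rate β) prior on the exponential rate λ, the posterior after n observations with total T = Σxᵢ is Gamma(α+n, β+T).
Posterior: Gamma(9.1+11, 2.2+5.87) = Gamma(20.1, 8.07).
Var = α/β² = 0.308638.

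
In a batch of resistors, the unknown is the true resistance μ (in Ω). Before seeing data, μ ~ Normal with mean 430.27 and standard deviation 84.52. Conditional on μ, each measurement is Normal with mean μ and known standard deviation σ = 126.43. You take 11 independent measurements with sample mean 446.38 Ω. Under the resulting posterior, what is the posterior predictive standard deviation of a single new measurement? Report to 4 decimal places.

For Normal data with known variance σ², a Normal(μ₀, σ₀²) prior on μ is conjugate. Posterior precision = 1/σ₀² + n/σ²; posterior mean is the precision-weighted average of μ₀ and x̄.
σ₀² = 84.52² = 7143.6304, σ² = 126.43² = 15984.5449; σ² + n·σ₀² = 15984.5449 + 11·7143.6304 = 94564.4793.
Posterior precision = 1/σ₀² + n/σ² = 1/7143.6304 + 11/15984.5449 = (σ² + n·σ₀²)/(σ₀²σ²) = 94564.4793/(7143.6304·15984.5449); posterior variance σₙ² = σ₀²σ²/(σ² + n·σ₀²) = 7143.6304·15984.5449/94564.4793 = 1207.511337.
Predictive variance for one new observation = σₙ² + σ² = 7143.6304·15984.5449/94564.4793 + 15984.5449 = σ²·(σ₀² + 94564.4793)/94564.4793 = 15984.5449·101708.1097/94564.4793 = 17192.056237; SD = √(15984.5449·101708.1097/94564.4793) = 131.1185.

131.1185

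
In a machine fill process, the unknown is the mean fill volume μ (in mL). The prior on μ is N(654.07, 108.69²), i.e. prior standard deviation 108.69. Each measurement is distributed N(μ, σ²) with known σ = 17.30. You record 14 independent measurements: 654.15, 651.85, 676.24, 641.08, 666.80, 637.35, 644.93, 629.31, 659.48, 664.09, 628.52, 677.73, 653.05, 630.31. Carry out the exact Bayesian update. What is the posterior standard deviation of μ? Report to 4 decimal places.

4.6194

For Normal data with known variance σ², a Normal(μ₀, σ₀²) prior on μ is conjugate. Posterior precision = 1/σ₀² + n/σ²; posterior mean is the precision-weighted average of μ₀ and x̄.
σ₀² = 108.69² = 11813.5161, σ² = 17.30² = 299.29; σ² + n·σ₀² = 299.29 + 14·11813.5161 = 165688.5154.
Posterior precision = 1/σ₀² + n/σ² = 1/11813.5161 + 14/299.29 = (σ² + n·σ₀²)/(σ₀²σ²) = 165688.5154/(11813.5161·299.29); posterior variance σₙ² = σ₀²σ²/(σ² + n·σ₀²) = 11813.5161·299.29/165688.5154 = 21.339241.
Posterior SD = √σₙ² = √(11813.5161·299.29/165688.5154) = 4.6194.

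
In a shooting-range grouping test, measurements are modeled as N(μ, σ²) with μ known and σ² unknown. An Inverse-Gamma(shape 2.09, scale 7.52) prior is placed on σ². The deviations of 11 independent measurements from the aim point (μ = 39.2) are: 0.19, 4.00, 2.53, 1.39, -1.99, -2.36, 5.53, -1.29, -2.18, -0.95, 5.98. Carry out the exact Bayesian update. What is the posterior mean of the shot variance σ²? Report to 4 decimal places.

9.3019

With known mean μ and an Inverse-Gamma(α, β) prior on σ², the Normal likelihood is conjugate: posterior is Inv-Gamma(α + n/2, β + Σ(xᵢ−μ)²/2).
Σ(xᵢ−μ)² = (0.19)² + (4.00)² + (2.53)² + (1.39)² + (-1.99)² + (-2.36)² + (5.53)² + (-1.29)² + (-2.18)² + (-0.95)² + (5.98)² = 107.5591.
Posterior: Inv-Gamma(2.09 + 11/2, 7.52 + 107.5591/2) = Inv-Gamma(7.59, 61.29955).
E[σ²|data] = β/(α−1) = 61.29955/6.59 = 9.3019.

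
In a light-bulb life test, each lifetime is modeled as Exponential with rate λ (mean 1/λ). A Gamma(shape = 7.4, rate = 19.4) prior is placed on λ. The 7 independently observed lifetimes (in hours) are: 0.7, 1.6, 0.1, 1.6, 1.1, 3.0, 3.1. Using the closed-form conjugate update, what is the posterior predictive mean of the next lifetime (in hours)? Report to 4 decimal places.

2.2836

With a Gamma(shape α, rate β) prior on the exponential rate λ, the posterior after n observations with total T = Σxᵢ is Gamma(α+n, β+T).
Sum of observations T = 11.2 hours; n = 7.
Posterior: Gamma(7.4+7, 19.4+11.2) = Gamma(14.4, 30.6).
The predictive distribution for the next observation is Lomax; its mean is β/(α−1) = 30.6/13.4 = 2.2836.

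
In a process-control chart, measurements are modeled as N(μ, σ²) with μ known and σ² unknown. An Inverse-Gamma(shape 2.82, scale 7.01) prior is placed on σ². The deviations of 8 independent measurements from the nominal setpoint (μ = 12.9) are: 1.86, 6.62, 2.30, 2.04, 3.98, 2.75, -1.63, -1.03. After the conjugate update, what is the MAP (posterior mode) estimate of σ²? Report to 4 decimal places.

With known mean μ and an Inverse-Gamma(α, β) prior on σ², the Normal likelihood is conjugate: posterior is Inv-Gamma(α + n/2, β + Σ(xᵢ−μ)²/2).
Σ(xᵢ−μ)² = (1.86)² + (6.62)² + (2.30)² + (2.04)² + (3.98)² + (2.75)² + (-1.63)² + (-1.03)² = 83.8563.
Posterior: Inv-Gamma(2.82 + 8/2, 7.01 + 83.8563/2) = Inv-Gamma(6.82, 48.93815).
Mode = β/(α+1) = 48.93815/7.82 = 6.2581.

6.2581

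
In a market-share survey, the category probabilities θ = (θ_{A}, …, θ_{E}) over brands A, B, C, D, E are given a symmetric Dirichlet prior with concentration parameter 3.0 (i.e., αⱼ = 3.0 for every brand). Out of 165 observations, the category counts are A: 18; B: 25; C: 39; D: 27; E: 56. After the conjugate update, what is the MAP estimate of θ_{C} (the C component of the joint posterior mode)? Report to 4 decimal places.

0.2343

The Dirichlet prior is conjugate to the Multinomial likelihood: each posterior αⱼ = prior αⱼ + observed count nⱼ.
Posterior concentration: (21.0, 28.0, 42.0, 30.0, 59.0), total = 180.0.
Joint mode component: (α_{C}−1)/(Σα−K) = 41.0/175.0 = 0.2343.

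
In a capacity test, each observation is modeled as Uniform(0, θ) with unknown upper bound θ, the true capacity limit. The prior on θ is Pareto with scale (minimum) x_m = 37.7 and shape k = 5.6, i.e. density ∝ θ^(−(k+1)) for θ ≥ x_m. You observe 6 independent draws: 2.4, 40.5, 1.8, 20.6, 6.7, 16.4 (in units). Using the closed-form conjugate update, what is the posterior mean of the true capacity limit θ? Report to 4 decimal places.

44.3208

A Pareto(scale x_m, shape k) prior on the upper bound θ of Uniform(0, θ) is conjugate: posterior is Pareto(max(x_m, max xᵢ), k + n).
Sample maximum = 40.5; prior scale x_m = 37.7 → posterior scale = max = 40.5.
Posterior shape = 5.6 + 6 = 11.6.
E[θ|data] = k·x_m/(k−1) = 11.6·40.5/10.6 = 44.3208.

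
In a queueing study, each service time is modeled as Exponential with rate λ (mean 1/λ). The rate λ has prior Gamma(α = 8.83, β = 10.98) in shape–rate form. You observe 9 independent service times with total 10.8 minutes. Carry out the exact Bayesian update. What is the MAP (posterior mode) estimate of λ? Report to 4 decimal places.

0.7727

With a Gamma(shape α, rate β) prior on the exponential rate λ, the posterior after n observations with total T = Σxᵢ is Gamma(α+n, β+T).
Posterior: Gamma(8.83+9, 10.98+10.8) = Gamma(17.83, 21.78).
Mode = (α−1)/β = 0.7727.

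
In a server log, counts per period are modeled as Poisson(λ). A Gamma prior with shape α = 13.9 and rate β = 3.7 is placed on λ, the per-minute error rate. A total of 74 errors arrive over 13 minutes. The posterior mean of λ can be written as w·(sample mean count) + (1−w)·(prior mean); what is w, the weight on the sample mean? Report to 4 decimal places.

0.7784

With a Gamma(shape α, rate β) prior, the Poisson likelihood is conjugate: the posterior is Gamma(α + ΣXᵢ, β + n).
Posterior mean = (α₀+S)/(β₀+n) = [n/(β₀+n)]·(S/n) + [β₀/(β₀+n)]·(α₀/β₀), so only n and β₀ enter the weight.
Weight on data w = n/(β₀+n) = 13/(3.7+13) = 13/16.7 = 0.7784.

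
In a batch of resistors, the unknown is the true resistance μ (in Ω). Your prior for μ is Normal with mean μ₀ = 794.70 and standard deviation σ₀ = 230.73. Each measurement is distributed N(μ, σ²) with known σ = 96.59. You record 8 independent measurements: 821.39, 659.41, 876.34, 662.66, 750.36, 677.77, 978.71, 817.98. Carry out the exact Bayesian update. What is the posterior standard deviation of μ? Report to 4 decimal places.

For Normal data with known variance σ², a Normal(μ₀, σ₀²) prior on μ is conjugate. Posterior precision = 1/σ₀² + n/σ²; posterior mean is the precision-weighted average of μ₀ and x̄.
σ₀² = 230.73² = 53236.3329, σ² = 96.59² = 9329.6281; σ² + n·σ₀² = 9329.6281 + 8·53236.3329 = 435220.2913.
Posterior precision = 1/σ₀² + n/σ² = 1/53236.3329 + 8/9329.6281 = (σ² + n·σ₀²)/(σ₀²σ²) = 435220.2913/(53236.3329·9329.6281); posterior variance σₙ² = σ₀²σ²/(σ² + n·σ₀²) = 53236.3329·9329.6281/435220.2913 = 1141.204115.
Posterior SD = √σₙ² = √(53236.3329·9329.6281/435220.2913) = 33.7817.

33.7817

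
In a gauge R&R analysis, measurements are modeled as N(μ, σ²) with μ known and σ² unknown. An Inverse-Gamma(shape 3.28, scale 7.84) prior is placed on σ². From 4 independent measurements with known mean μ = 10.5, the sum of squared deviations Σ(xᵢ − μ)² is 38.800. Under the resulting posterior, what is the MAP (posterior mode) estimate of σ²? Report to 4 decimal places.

4.3376

With known mean μ and an Inverse-Gamma(α, β) prior on σ², the Normal likelihood is conjugate: posterior is Inv-Gamma(α + n/2, β + Σ(xᵢ−μ)²/2).
Posterior: Inv-Gamma(3.28 + 4/2, 7.84 + 38.800/2) = Inv-Gamma(5.28, 27.2400).
Mode = β/(α+1) = 27.2400/6.28 = 4.3376.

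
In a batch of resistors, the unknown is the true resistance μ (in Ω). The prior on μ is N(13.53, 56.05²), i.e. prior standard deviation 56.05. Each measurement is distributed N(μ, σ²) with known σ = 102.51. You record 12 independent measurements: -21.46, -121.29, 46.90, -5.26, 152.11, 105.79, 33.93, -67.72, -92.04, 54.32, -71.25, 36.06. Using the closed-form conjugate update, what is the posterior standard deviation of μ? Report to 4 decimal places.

For Normal data with known variance σ², a Normal(μ₀, σ₀²) prior on μ is conjugate. Posterior precision = 1/σ₀² + n/σ²; posterior mean is the precision-weighted average of μ₀ and x̄.
σ₀² = 56.05² = 3141.6025, σ² = 102.51² = 10508.3001; σ² + n·σ₀² = 10508.3001 + 12·3141.6025 = 48207.5301.
Posterior precision = 1/σ₀² + n/σ² = 1/3141.6025 + 12/10508.3001 = (σ² + n·σ₀²)/(σ₀²σ²) = 48207.5301/(3141.6025·10508.3001); posterior variance σₙ² = σ₀²σ²/(σ² + n·σ₀²) = 3141.6025·10508.3001/48207.5301 = 684.807992.
Posterior SD = √σₙ² = √(3141.6025·10508.3001/48207.5301) = 26.1688.

26.1688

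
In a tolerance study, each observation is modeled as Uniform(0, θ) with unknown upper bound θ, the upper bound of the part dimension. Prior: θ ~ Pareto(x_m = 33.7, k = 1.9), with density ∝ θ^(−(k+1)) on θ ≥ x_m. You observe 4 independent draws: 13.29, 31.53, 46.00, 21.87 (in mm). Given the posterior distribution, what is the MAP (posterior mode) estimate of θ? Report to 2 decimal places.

46.00

A Pareto(scale x_m, shape k) prior on the upper bound θ of Uniform(0, θ) is conjugate: posterior is Pareto(max(x_m, max xᵢ), k + n).
Sample maximum = 46.00; prior scale x_m = 33.7 → posterior scale = max = 46.00.
Posterior shape = 1.9 + 4 = 5.9.
The Pareto density is decreasing on [x_m, ∞), so the mode is x_m = 46.00.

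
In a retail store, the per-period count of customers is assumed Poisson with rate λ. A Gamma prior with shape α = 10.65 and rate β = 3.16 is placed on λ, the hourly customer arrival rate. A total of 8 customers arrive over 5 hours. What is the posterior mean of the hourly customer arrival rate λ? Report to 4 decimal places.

2.2855

With a Gamma(shape α, rate β) prior, the Poisson likelihood is conjugate: the posterior is Gamma(α + ΣXᵢ, β + n).
Posterior: Gamma(α+S, β+n) = Gamma(10.65+8, 3.16+5) = Gamma(18.65, 8.16).
Posterior mean = α/β = 18.65/8.16 = 2.2855.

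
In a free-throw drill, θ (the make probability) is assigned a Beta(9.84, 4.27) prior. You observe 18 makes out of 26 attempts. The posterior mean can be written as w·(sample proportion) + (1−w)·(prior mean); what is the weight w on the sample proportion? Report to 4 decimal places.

0.6482

The Beta prior is conjugate to a Binomial/Bernoulli likelihood; the update adds successes to α and failures to β.
Posterior mean = (α₀+k)/(α₀+β₀+n) = [n/(α₀+β₀+n)]·(k/n) + [(α₀+β₀)/(α₀+β₀+n)]·α₀/(α₀+β₀), so only n and the prior enter the weight.
The weight on the data is w = n/(α₀+β₀+n) = 26/(9.84+4.27+26) = 26/40.11 = 0.6482.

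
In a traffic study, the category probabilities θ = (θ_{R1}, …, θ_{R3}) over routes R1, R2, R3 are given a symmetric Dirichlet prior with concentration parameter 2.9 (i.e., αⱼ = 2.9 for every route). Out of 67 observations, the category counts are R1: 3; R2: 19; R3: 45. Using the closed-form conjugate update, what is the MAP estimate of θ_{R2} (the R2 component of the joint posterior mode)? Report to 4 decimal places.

The Dirichlet prior is conjugate to the Multinomial likelihood: each posterior αⱼ = prior αⱼ + observed count nⱼ.
Posterior concentration: (5.9, 21.9, 47.9), total = 75.7.
Joint mode component: (α_{R2}−1)/(Σα−K) = 20.9/72.7 = 0.2875.

0.2875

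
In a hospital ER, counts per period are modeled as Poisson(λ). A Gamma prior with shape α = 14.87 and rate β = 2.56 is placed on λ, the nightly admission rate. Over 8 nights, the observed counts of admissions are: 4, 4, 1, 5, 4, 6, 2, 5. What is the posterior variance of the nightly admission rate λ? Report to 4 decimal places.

0.4113

With a Gamma(shape α, rate β) prior, the Poisson likelihood is conjugate: the posterior is Gamma(α + ΣXᵢ, β + n).
Sum of counts S = 31 over n = 8 nights.
Posterior: Gamma(α+S, β+n) = Gamma(14.87+31, 2.56+8) = Gamma(45.87, 10.56).
Var = α/β² = 45.87/10.56² = 0.4113.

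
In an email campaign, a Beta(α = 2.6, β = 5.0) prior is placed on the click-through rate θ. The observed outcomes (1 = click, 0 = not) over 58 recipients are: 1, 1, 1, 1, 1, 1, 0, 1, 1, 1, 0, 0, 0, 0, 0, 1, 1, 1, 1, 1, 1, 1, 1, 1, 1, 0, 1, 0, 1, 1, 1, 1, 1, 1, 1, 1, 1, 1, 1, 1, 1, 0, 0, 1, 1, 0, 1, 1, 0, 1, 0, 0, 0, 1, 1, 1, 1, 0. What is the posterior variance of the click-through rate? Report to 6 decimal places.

0.003268

The Beta prior is conjugate to a Binomial/Bernoulli likelihood; the update adds successes to α and failures to β.
Posterior: Beta(α+k, β+n−k) = Beta(2.6+42, 5.0+16) = Beta(44.6, 21.0).
Var = αβ/((α+β)²(α+β+1)) = 44.6·21.0/(65.6²·66.6) = 0.003268.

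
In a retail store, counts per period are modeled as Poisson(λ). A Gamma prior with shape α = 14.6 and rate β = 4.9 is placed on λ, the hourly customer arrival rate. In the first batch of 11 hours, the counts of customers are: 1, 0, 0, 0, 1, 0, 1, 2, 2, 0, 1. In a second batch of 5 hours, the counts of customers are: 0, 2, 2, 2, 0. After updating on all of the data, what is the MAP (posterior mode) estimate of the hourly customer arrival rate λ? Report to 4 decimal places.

With a Gamma(shape α, rate β) prior, the Poisson likelihood is conjugate: the posterior is Gamma(α + ΣXᵢ, β + n).
Batch 1: sum of counts S = 8 over n = 11 hours.
After batch 1: Gamma(α+S, β+n) = Gamma(14.6+8, 4.9+11) = Gamma(22.6, 15.9).
Batch 2: sum of counts S = 6 over n = 5 hours.
After batch 2: Gamma(α+S, β+n) = Gamma(22.6+6, 15.9+5) = Gamma(28.6, 20.9).
Mode of Gamma(α,β) for α≥1 is (α−1)/β = 27.6/20.9 = 1.3206.

1.3206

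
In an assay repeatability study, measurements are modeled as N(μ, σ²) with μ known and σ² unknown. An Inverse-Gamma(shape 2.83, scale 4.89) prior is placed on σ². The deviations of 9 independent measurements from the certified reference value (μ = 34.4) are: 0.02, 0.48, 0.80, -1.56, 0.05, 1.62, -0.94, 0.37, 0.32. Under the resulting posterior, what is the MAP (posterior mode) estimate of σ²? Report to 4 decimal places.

With known mean μ and an Inverse-Gamma(α, β) prior on σ², the Normal likelihood is conjugate: posterior is Inv-Gamma(α + n/2, β + Σ(xᵢ−μ)²/2).
Σ(xᵢ−μ)² = (0.02)² + (0.48)² + (0.80)² + (-1.56)² + (0.05)² + (1.62)² + (-0.94)² + (0.37)² + (0.32)² = 7.0542.
Posterior: Inv-Gamma(2.83 + 9/2, 4.89 + 7.0542/2) = Inv-Gamma(7.33, 8.41710).
Mode = β/(α+1) = 8.41710/8.33 = 1.0105.

1.0105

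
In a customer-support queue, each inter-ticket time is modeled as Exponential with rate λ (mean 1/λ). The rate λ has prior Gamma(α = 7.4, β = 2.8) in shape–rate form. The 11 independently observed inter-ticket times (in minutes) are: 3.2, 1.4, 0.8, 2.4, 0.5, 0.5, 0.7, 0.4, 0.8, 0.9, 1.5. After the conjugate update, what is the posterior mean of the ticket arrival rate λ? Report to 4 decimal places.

1.1572

With a Gamma(shape α, rate β) prior on the exponential rate λ, the posterior after n observations with total T = Σxᵢ is Gamma(α+n, β+T).
Sum of observations T = 13.1 minutes; n = 11.
Posterior: Gamma(7.4+11, 2.8+13.1) = Gamma(18.4, 15.9).
Posterior mean of λ = α/β = 18.4/15.9 = 1.1572.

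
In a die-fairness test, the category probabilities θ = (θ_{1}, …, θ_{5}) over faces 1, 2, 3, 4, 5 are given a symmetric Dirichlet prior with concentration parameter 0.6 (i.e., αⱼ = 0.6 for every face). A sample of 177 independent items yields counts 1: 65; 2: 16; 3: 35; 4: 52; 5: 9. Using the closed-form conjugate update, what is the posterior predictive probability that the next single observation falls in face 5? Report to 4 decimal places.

The Dirichlet prior is conjugate to the Multinomial likelihood: each posterior αⱼ = prior αⱼ + observed count nⱼ.
Posterior concentration: (65.6, 16.6, 35.6, 52.6, 9.6), total = 180.0.
P(next = 5 | data) = α_{5}/Σα = 0.0533.

0.0533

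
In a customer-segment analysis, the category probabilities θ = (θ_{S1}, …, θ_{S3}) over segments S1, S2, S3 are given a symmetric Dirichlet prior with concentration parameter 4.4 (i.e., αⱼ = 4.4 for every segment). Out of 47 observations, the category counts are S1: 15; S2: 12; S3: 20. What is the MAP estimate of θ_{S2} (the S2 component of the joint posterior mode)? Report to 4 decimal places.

The Dirichlet prior is conjugate to the Multinomial likelihood: each posterior αⱼ = prior αⱼ + observed count nⱼ.
Posterior concentration: (19.4, 16.4, 24.4), total = 60.2.
Joint mode component: (α_{S2}−1)/(Σα−K) = 15.4/57.2 = 0.2692.

0.2692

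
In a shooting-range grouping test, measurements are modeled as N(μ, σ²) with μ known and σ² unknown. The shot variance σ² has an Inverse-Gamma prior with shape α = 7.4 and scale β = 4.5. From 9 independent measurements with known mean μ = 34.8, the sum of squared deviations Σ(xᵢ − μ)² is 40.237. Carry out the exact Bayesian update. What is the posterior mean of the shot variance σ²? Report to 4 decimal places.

With known mean μ and an Inverse-Gamma(α, β) prior on σ², the Normal likelihood is conjugate: posterior is Inv-Gamma(α + n/2, β + Σ(xᵢ−μ)²/2).
Posterior: Inv-Gamma(7.4 + 9/2, 4.5 + 40.237/2) = Inv-Gamma(11.90, 24.6185).
E[σ²|data] = β/(α−1) = 24.6185/10.90 = 2.2586.

2.2586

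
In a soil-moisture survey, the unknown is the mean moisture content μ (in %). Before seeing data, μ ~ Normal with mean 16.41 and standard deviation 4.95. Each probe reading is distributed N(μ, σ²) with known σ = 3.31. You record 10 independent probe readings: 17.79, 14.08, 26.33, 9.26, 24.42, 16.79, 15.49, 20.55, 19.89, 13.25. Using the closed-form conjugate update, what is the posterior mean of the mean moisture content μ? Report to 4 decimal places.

For Normal data with known variance σ², a Normal(μ₀, σ₀²) prior on μ is conjugate. Posterior precision = 1/σ₀² + n/σ²; posterior mean is the precision-weighted average of μ₀ and x̄.
Σxᵢ = 17.79 + 14.08 + 26.33 + 9.26 + 24.42 + 16.79 + 15.49 + 20.55 + 19.89 + 13.25 = 177.85, so n·x̄ = 177.85.
σ₀² = 4.95² = 24.5025, σ² = 3.31² = 10.9561; σ² + n·σ₀² = 10.9561 + 10·24.5025 = 255.9811.
Posterior mean = (μ₀/σ₀² + n·x̄/σ²)/(1/σ₀² + n/σ²) = (σ²·μ₀ + σ₀²·n·x̄)/(σ² + n·σ₀²) = (10.9561·16.41 + 24.5025·177.85)/255.9811 = 4537.559226/255.9811 = 17.7261.

17.7261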